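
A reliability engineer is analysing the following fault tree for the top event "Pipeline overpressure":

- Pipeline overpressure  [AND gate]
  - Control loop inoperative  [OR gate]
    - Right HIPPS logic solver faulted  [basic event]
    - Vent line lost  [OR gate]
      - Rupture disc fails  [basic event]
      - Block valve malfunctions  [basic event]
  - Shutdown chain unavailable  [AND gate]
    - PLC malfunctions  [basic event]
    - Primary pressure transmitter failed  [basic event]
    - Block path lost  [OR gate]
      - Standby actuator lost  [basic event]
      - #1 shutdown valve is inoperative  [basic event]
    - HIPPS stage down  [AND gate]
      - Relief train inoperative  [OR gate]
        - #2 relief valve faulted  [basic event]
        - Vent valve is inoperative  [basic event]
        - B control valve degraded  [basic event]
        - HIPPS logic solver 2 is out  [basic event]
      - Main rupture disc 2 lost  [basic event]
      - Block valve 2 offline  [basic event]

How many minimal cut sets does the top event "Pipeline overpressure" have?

Vent line lost [OR]: union of children's cut sets → 2 cut set(s).
Control loop inoperative [OR]: union of children's cut sets → 3 cut set(s).
Block path lost [OR]: union of children's cut sets → 2 cut set(s).
Relief train inoperative [OR]: union of children's cut sets → 4 cut set(s).
HIPPS stage down [AND]: one cut set from each child combined → 4 × 1 × 1 = 4 cut set(s).
Shutdown chain unavailable [AND]: one cut set from each child combined → 1 × 1 × 2 × 4 = 8 cut set(s).
Pipeline overpressure [AND]: one cut set from each child combined → 3 × 8 = 24 cut set(s).

24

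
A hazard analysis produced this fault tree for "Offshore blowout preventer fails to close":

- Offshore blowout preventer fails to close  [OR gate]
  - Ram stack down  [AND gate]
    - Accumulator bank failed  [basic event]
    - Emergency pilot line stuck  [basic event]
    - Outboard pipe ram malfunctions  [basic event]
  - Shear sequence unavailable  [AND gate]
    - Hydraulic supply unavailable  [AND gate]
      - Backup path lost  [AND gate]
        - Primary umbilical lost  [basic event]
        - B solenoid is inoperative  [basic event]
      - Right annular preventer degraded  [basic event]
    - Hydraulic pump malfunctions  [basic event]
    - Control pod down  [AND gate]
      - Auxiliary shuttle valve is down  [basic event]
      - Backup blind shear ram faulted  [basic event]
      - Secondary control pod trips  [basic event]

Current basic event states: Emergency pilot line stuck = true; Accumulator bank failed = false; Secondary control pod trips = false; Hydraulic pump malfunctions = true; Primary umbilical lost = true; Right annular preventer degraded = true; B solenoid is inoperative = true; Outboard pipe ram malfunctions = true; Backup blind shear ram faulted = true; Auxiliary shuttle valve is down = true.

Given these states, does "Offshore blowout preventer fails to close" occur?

No

Ram stack down [AND]: Accumulator bank failed=not, Emergency pilot line stuck=occurs, Outboard pipe ram malfunctions=occurs → not all inputs occur → does not occur.
Backup path lost [AND]: Primary umbilical lost=occurs, B solenoid is inoperative=occurs → all inputs occur → occurs.
Hydraulic supply unavailable [AND]: Backup path lost=occurs, Right annular preventer degraded=occurs → all inputs occur → occurs.
Control pod down [AND]: Auxiliary shuttle valve is down=occurs, Backup blind shear ram faulted=occurs, Secondary control pod trips=not → not all inputs occur → does not occur.
Shear sequence unavailable [AND]: Hydraulic supply unavailable=occurs, Hydraulic pump malfunctions=occurs, Control pod down=not → not all inputs occur → does not occur.
Offshore blowout preventer fails to close [OR]: Ram stack down=not, Shear sequence unavailable=not → no input occurs → does not occur.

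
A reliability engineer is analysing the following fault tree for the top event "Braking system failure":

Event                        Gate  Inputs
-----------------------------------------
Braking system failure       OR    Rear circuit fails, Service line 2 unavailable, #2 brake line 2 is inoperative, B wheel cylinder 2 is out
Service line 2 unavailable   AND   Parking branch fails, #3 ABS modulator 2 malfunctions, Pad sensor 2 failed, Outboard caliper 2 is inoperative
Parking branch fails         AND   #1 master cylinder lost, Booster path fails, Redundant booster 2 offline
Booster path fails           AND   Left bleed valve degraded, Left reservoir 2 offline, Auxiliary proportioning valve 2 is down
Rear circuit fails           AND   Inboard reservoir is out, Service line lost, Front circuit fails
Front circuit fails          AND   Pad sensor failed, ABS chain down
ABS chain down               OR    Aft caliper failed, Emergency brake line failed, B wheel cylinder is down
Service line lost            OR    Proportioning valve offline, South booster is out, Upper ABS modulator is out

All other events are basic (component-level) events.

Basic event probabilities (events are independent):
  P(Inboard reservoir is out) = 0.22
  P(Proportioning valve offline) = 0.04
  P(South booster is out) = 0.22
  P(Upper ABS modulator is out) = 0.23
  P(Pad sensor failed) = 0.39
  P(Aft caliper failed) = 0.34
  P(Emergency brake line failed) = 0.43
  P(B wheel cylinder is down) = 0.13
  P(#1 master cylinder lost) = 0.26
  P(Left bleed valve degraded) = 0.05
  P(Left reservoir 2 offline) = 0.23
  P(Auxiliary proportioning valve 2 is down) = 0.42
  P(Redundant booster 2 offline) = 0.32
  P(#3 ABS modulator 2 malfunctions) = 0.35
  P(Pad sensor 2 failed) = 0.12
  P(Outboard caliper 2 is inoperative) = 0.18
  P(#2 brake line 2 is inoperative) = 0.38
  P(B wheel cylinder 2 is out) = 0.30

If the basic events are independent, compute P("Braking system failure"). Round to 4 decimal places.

P(Service line lost) [OR] = 1 − (1−0.04) × (1−0.22) × (1−0.23) = 0.423424
P(ABS chain down) [OR] = 1 − (1−0.34) × (1−0.43) × (1−0.13) = 0.672706
P(Front circuit fails) [AND] = 0.39 × 0.672706 = 0.262355
P(Rear circuit fails) [AND] = 0.22 × 0.423424 × 0.262355 = 0.024439
P(Booster path fails) [AND] = 0.05 × 0.23 × 0.42 = 0.004830
P(Parking branch fails) [AND] = 0.26 × 0.004830 × 0.32 = 0.000402
P(Service line 2 unavailable) [AND] = 0.000402 × 0.35 × 0.12 × 0.18 = 0.000003
P(Braking system failure) [OR] = 1 − (1−0.024439) × (1−0.000003) × (1−0.38) × (1−0.30) = 0.576608
Rounded to 4 decimal places: P(Braking system failure) ≈ 0.5766.

0.5766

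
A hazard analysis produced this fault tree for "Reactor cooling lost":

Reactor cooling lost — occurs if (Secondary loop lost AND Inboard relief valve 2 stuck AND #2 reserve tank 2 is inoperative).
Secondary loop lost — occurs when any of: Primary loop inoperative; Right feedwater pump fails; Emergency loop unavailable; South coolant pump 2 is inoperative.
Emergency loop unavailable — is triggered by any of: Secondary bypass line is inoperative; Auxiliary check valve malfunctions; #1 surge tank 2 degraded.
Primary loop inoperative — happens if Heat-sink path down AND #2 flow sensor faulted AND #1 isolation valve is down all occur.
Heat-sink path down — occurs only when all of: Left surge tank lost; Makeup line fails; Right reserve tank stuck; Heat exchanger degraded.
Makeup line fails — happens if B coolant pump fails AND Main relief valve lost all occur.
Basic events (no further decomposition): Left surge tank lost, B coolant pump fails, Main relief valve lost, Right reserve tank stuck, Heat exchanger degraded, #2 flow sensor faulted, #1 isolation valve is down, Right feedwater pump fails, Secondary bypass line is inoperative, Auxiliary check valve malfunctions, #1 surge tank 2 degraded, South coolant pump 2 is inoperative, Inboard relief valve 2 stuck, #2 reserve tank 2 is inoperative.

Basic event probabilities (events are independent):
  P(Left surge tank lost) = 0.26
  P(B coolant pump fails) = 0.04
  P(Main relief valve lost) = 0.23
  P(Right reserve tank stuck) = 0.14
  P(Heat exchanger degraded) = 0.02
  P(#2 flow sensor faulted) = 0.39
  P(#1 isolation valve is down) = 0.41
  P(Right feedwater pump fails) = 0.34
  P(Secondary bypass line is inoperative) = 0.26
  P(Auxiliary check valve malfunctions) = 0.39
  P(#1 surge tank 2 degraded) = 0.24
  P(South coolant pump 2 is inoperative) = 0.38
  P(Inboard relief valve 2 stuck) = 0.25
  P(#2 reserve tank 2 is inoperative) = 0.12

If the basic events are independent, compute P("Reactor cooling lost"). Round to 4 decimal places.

0.0258

P(Makeup line fails) [AND] = 0.04 × 0.23 = 0.009200
P(Heat-sink path down) [AND] = 0.26 × 0.009200 × 0.14 × 0.02 = 0.000007
P(Primary loop inoperative) [AND] = 0.000007 × 0.39 × 0.41 = 0.000001
P(Emergency loop unavailable) [OR] = 1 − (1−0.26) × (1−0.39) × (1−0.24) = 0.656936
P(Secondary loop lost) [OR] = 1 − (1−0.000001) × (1−0.34) × (1−0.656936) × (1−0.38) = 0.859618
P(Reactor cooling lost) [AND] = 0.859618 × 0.25 × 0.12 = 0.025789
Rounded to 4 decimal places: P(Reactor cooling lost) ≈ 0.0258.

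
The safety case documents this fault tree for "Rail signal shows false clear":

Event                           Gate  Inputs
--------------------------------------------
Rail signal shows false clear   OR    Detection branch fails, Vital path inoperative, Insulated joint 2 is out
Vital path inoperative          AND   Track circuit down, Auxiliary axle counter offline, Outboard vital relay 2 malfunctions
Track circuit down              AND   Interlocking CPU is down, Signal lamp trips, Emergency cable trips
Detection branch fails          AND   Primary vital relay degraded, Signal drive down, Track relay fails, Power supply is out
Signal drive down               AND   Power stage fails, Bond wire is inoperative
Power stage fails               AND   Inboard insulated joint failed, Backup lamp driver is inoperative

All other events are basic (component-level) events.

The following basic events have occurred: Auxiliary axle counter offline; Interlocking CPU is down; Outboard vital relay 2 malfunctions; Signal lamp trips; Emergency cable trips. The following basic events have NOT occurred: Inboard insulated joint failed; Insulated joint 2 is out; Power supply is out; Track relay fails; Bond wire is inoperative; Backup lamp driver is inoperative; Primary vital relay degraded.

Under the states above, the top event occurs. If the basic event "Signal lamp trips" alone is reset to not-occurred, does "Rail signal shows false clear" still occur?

No

Counterfactual: set "Signal lamp trips" to not occurred.
Power stage fails [AND]: Inboard insulated joint failed=not, Backup lamp driver is inoperative=not → not all inputs occur → does not occur.
Signal drive down [AND]: Power stage fails=not, Bond wire is inoperative=not → not all inputs occur → does not occur.
Detection branch fails [AND]: Primary vital relay degraded=not, Signal drive down=not, Track relay fails=not, Power supply is out=not → not all inputs occur → does not occur.
Track circuit down [AND]: Interlocking CPU is down=occurs, Signal lamp trips=not, Emergency cable trips=occurs → not all inputs occur → does not occur.
Vital path inoperative [AND]: Track circuit down=not, Auxiliary axle counter offline=occurs, Outboard vital relay 2 malfunctions=occurs → not all inputs occur → does not occur.
Rail signal shows false clear [OR]: Detection branch fails=not, Vital path inoperative=not, Insulated joint 2 is out=not → no input occurs → does not occur.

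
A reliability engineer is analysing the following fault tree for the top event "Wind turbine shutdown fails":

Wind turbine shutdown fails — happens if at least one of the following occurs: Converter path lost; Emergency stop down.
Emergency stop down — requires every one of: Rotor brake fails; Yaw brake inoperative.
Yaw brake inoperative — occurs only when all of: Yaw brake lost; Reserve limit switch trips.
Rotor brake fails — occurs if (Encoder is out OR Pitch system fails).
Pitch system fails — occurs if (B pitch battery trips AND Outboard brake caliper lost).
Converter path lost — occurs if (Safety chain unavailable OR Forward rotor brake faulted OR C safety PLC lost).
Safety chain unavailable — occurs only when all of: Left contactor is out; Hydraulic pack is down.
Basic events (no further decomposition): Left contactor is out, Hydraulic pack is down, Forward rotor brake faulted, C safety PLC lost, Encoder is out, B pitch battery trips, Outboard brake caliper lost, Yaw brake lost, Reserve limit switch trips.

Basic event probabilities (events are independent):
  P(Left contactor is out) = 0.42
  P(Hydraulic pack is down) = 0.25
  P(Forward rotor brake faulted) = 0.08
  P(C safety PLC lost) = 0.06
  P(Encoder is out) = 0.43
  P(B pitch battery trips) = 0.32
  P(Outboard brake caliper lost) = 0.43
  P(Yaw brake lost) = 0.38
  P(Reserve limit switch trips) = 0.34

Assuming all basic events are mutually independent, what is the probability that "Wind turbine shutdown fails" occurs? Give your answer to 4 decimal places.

0.2768

P(Safety chain unavailable) [AND] = 0.42 × 0.25 = 0.105000
P(Converter path lost) [OR] = 1 − (1−0.105000) × (1−0.08) × (1−0.06) = 0.226004
P(Pitch system fails) [AND] = 0.32 × 0.43 = 0.137600
P(Rotor brake fails) [OR] = 1 − (1−0.43) × (1−0.137600) = 0.508432
P(Yaw brake inoperative) [AND] = 0.38 × 0.34 = 0.129200
P(Emergency stop down) [AND] = 0.508432 × 0.129200 = 0.065689
P(Wind turbine shutdown fails) [OR] = 1 − (1−0.226004) × (1−0.065689) = 0.276847
Rounded to 4 decimal places: P(Wind turbine shutdown fails) ≈ 0.2768.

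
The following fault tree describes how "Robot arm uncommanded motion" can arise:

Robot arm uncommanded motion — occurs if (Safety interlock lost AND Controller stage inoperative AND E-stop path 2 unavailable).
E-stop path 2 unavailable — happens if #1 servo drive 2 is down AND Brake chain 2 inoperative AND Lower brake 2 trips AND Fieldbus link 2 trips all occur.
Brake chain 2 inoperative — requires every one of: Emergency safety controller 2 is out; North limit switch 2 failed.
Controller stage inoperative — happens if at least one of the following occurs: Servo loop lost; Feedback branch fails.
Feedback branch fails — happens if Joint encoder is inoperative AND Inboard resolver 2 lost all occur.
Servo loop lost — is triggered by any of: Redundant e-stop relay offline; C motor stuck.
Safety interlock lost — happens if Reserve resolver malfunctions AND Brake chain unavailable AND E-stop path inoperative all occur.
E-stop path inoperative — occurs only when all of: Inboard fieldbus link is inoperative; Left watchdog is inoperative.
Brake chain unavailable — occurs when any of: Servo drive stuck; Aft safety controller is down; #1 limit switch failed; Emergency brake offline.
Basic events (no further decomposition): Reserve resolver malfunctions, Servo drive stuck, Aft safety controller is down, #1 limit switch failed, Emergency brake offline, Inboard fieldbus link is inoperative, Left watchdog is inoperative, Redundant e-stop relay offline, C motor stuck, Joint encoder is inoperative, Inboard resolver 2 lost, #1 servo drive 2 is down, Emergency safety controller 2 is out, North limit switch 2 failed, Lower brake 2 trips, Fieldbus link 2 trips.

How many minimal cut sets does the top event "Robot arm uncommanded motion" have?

12

Brake chain unavailable [OR]: union of children's cut sets → 4 cut set(s).
E-stop path inoperative [AND]: one cut set from each child combined → 1 × 1 = 1 cut set(s).
Safety interlock lost [AND]: one cut set from each child combined → 1 × 4 × 1 = 4 cut set(s).
Servo loop lost [OR]: union of children's cut sets → 2 cut set(s).
Feedback branch fails [AND]: one cut set from each child combined → 1 × 1 = 1 cut set(s).
Controller stage inoperative [OR]: union of children's cut sets → 3 cut set(s).
Brake chain 2 inoperative [AND]: one cut set from each child combined → 1 × 1 = 1 cut set(s).
E-stop path 2 unavailable [AND]: one cut set from each child combined → 1 × 1 × 1 × 1 = 1 cut set(s).
Robot arm uncommanded motion [AND]: one cut set from each child combined → 4 × 3 × 1 = 12 cut set(s).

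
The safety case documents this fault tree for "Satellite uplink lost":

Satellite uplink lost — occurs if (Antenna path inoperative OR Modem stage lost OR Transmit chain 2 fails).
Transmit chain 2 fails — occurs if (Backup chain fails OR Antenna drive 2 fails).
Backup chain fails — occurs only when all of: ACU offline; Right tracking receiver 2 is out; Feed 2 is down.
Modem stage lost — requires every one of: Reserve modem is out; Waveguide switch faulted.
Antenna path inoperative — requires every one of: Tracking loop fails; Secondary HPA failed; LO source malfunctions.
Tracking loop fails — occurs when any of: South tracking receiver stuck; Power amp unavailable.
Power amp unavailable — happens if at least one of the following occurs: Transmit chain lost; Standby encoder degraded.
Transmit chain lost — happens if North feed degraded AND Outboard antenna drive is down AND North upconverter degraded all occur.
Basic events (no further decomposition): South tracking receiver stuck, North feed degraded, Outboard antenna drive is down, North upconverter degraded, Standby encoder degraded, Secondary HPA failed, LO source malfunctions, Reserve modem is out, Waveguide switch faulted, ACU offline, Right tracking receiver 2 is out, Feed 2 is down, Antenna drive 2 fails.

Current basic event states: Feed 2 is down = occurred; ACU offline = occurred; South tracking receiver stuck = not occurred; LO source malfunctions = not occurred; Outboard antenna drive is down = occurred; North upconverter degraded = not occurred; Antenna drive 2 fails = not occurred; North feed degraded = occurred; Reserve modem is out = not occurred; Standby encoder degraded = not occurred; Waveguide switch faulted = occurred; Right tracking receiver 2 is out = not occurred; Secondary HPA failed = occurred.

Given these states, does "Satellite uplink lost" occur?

Transmit chain lost [AND]: North feed degraded=occurs, Outboard antenna drive is down=occurs, North upconverter degraded=not → not all inputs occur → does not occur.
Power amp unavailable [OR]: Transmit chain lost=not, Standby encoder degraded=not → no input occurs → does not occur.
Tracking loop fails [OR]: South tracking receiver stuck=not, Power amp unavailable=not → no input occurs → does not occur.
Antenna path inoperative [AND]: Tracking loop fails=not, Secondary HPA failed=occurs, LO source malfunctions=not → not all inputs occur → does not occur.
Modem stage lost [AND]: Reserve modem is out=not, Waveguide switch faulted=occurs → not all inputs occur → does not occur.
Backup chain fails [AND]: ACU offline=occurs, Right tracking receiver 2 is out=not, Feed 2 is down=occurs → not all inputs occur → does not occur.
Transmit chain 2 fails [OR]: Backup chain fails=not, Antenna drive 2 fails=not → no input occurs → does not occur.
Satellite uplink lost [OR]: Antenna path inoperative=not, Modem stage lost=not, Transmit chain 2 fails=not → no input occurs → does not occur.

No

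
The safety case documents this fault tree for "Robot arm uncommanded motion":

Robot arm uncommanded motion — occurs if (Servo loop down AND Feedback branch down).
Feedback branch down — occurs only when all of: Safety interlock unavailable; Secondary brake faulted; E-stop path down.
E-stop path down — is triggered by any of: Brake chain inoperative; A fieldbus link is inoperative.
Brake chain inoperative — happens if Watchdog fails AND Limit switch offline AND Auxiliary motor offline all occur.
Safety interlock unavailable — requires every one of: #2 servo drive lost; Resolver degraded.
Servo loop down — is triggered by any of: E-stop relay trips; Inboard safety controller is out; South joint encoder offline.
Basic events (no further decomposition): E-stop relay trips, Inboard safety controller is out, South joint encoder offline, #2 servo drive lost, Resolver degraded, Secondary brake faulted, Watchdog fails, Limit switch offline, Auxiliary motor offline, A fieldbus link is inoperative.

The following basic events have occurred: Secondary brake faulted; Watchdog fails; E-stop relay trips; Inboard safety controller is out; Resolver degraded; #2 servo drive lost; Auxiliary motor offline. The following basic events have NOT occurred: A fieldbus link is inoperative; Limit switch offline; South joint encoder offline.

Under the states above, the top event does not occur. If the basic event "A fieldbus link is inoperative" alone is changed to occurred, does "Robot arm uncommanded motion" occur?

Yes

Counterfactual: set "A fieldbus link is inoperative" to occurred.
Servo loop down [OR]: E-stop relay trips=occurs, Inboard safety controller is out=occurs, South joint encoder offline=not → at least one input occurs → occurs.
Safety interlock unavailable [AND]: #2 servo drive lost=occurs, Resolver degraded=occurs → all inputs occur → occurs.
Brake chain inoperative [AND]: Watchdog fails=occurs, Limit switch offline=not, Auxiliary motor offline=occurs → not all inputs occur → does not occur.
E-stop path down [OR]: Brake chain inoperative=not, A fieldbus link is inoperative=occurs → at least one input occurs → occurs.
Feedback branch down [AND]: Safety interlock unavailable=occurs, Secondary brake faulted=occurs, E-stop path down=occurs → all inputs occur → occurs.
Robot arm uncommanded motion [AND]: Servo loop down=occurs, Feedback branch down=occurs → all inputs occur → occurs.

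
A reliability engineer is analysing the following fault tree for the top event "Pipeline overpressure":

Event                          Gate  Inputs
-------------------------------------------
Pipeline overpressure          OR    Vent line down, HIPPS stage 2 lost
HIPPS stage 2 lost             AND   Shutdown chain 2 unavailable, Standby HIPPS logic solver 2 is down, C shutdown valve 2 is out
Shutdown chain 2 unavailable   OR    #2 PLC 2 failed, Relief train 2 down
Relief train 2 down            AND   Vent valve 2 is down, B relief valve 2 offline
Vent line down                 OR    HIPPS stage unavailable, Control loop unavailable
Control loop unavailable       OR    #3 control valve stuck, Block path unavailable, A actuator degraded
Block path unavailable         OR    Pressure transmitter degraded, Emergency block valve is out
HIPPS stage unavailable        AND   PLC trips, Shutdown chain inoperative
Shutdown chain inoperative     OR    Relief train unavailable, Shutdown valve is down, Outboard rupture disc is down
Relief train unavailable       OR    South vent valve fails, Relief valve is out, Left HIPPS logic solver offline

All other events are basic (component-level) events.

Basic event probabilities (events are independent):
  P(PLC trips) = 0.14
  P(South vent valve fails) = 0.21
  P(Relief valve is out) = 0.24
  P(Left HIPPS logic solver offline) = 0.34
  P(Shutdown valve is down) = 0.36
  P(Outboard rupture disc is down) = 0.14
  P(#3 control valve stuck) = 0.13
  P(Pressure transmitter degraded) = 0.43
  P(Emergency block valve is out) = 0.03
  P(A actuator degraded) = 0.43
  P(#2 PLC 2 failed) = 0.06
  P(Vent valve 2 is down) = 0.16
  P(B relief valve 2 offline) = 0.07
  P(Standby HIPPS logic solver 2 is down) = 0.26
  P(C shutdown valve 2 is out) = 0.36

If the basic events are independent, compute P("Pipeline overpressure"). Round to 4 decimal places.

0.7574

P(Relief train unavailable) [OR] = 1 − (1−0.21) × (1−0.24) × (1−0.34) = 0.603736
P(Shutdown chain inoperative) [OR] = 1 − (1−0.603736) × (1−0.36) × (1−0.14) = 0.781896
P(HIPPS stage unavailable) [AND] = 0.14 × 0.781896 = 0.109465
P(Block path unavailable) [OR] = 1 − (1−0.43) × (1−0.03) = 0.447100
P(Control loop unavailable) [OR] = 1 − (1−0.13) × (1−0.447100) × (1−0.43) = 0.725817
P(Vent line down) [OR] = 1 − (1−0.109465) × (1−0.725817) = 0.755830
P(Relief train 2 down) [AND] = 0.16 × 0.07 = 0.011200
P(Shutdown chain 2 unavailable) [OR] = 1 − (1−0.06) × (1−0.011200) = 0.070528
P(HIPPS stage 2 lost) [AND] = 0.070528 × 0.26 × 0.36 = 0.006601
P(Pipeline overpressure) [OR] = 1 − (1−0.755830) × (1−0.006601) = 0.757442
Rounded to 4 decimal places: P(Pipeline overpressure) ≈ 0.7574.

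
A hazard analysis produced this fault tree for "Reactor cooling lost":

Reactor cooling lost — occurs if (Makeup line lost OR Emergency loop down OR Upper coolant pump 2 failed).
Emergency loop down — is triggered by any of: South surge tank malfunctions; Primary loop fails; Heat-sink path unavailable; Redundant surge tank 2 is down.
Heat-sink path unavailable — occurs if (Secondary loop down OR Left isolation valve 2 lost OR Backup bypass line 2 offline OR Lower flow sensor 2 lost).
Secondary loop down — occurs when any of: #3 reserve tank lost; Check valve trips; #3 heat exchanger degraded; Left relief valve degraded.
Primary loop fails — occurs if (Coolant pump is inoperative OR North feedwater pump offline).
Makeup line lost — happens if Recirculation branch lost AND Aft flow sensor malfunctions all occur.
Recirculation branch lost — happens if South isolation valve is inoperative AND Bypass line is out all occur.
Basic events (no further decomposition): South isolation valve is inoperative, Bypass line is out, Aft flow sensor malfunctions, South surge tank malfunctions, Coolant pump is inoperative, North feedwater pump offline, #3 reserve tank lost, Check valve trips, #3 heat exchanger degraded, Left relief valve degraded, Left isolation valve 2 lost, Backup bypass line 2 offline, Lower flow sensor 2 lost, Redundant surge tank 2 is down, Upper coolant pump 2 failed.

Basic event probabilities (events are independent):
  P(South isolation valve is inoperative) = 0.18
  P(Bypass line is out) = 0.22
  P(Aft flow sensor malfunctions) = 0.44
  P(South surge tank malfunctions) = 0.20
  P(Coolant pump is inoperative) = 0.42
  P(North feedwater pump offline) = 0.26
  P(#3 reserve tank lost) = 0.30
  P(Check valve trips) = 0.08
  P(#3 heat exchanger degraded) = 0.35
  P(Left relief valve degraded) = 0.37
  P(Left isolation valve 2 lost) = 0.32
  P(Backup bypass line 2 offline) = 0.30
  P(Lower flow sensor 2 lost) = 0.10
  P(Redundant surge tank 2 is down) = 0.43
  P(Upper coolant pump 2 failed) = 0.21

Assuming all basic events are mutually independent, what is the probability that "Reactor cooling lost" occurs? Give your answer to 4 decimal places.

P(Recirculation branch lost) [AND] = 0.18 × 0.22 = 0.039600
P(Makeup line lost) [AND] = 0.039600 × 0.44 = 0.017424
P(Primary loop fails) [OR] = 1 − (1−0.42) × (1−0.26) = 0.570800
P(Secondary loop down) [OR] = 1 − (1−0.30) × (1−0.08) × (1−0.35) × (1−0.37) = 0.736282
P(Heat-sink path unavailable) [OR] = 1 − (1−0.736282) × (1−0.32) × (1−0.30) × (1−0.10) = 0.887023
P(Emergency loop down) [OR] = 1 − (1−0.20) × (1−0.570800) × (1−0.887023) × (1−0.43) = 0.977889
P(Reactor cooling lost) [OR] = 1 − (1−0.017424) × (1−0.977889) × (1−0.21) = 0.982837
Rounded to 4 decimal places: P(Reactor cooling lost) ≈ 0.9828.

0.9828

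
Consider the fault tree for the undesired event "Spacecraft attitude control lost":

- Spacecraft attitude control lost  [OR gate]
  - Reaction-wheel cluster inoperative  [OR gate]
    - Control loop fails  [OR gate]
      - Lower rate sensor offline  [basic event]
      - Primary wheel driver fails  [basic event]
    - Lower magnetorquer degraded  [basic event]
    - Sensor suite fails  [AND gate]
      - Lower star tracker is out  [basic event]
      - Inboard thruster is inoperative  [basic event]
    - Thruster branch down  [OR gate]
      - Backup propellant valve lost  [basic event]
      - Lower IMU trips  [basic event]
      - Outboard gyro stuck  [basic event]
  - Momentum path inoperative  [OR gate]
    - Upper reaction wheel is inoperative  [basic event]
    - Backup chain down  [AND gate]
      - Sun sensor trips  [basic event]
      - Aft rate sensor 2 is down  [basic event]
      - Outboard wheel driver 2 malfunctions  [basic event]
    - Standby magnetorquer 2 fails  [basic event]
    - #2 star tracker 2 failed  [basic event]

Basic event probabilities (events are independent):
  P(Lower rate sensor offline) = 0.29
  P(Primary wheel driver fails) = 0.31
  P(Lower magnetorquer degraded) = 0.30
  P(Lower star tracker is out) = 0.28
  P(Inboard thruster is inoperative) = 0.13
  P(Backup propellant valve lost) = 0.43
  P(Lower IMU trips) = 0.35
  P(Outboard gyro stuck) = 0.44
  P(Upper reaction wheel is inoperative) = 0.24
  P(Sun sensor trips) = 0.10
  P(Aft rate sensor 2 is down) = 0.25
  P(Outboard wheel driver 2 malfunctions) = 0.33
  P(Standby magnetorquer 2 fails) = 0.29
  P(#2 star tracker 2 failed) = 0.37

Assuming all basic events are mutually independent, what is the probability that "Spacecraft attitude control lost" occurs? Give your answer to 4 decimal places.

P(Control loop fails) [OR] = 1 − (1−0.29) × (1−0.31) = 0.510100
P(Sensor suite fails) [AND] = 0.28 × 0.13 = 0.036400
P(Thruster branch down) [OR] = 1 − (1−0.43) × (1−0.35) × (1−0.44) = 0.792520
P(Reaction-wheel cluster inoperative) [OR] = 1 − (1−0.510100) × (1−0.30) × (1−0.036400) × (1−0.792520) = 0.931439
P(Backup chain down) [AND] = 0.10 × 0.25 × 0.33 = 0.008250
P(Momentum path inoperative) [OR] = 1 − (1−0.24) × (1−0.008250) × (1−0.29) × (1−0.37) = 0.662857
P(Spacecraft attitude control lost) [OR] = 1 − (1−0.931439) × (1−0.662857) = 0.976885
Rounded to 4 decimal places: P(Spacecraft attitude control lost) ≈ 0.9769.

0.9769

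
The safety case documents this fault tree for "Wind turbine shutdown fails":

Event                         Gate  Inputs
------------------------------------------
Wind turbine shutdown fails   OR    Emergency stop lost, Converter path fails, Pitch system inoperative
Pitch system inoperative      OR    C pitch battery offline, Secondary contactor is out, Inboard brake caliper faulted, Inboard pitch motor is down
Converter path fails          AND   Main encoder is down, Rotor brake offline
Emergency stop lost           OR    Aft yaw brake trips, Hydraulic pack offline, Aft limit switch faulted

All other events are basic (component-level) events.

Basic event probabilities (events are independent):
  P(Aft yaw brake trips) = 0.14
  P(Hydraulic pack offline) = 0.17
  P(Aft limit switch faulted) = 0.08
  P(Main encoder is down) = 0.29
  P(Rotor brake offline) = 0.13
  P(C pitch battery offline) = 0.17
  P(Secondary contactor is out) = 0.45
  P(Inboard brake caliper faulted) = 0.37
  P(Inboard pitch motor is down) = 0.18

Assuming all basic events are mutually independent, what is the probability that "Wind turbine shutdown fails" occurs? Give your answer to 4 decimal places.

0.8510

P(Emergency stop lost) [OR] = 1 − (1−0.14) × (1−0.17) × (1−0.08) = 0.343304
P(Converter path fails) [AND] = 0.29 × 0.13 = 0.037700
P(Pitch system inoperative) [OR] = 1 − (1−0.17) × (1−0.45) × (1−0.37) × (1−0.18) = 0.764172
P(Wind turbine shutdown fails) [OR] = 1 − (1−0.343304) × (1−0.037700) × (1−0.764172) = 0.850971
Rounded to 4 decimal places: P(Wind turbine shutdown fails) ≈ 0.8510.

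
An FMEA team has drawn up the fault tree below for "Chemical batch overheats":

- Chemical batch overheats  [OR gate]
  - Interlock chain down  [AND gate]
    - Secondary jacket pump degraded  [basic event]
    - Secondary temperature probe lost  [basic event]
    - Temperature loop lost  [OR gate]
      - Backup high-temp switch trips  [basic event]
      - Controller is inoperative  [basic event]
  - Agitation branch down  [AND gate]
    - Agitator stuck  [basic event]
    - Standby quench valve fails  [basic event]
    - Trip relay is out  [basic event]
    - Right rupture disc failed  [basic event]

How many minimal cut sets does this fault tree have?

Temperature loop lost [OR]: union of children's cut sets → 2 cut set(s).
Interlock chain down [AND]: one cut set from each child combined → 1 × 1 × 2 = 2 cut set(s).
Agitation branch down [AND]: one cut set from each child combined → 1 × 1 × 1 × 1 = 1 cut set(s).
Chemical batch overheats [OR]: union of children's cut sets → 3 cut set(s).
Minimal cut sets: {Backup high-temp switch trips, Secondary jacket pump degraded, Secondary temperature probe lost}; {Controller is inoperative, Secondary jacket pump degraded, Secondary temperature probe lost}; {Agitator stuck, Right rupture disc failed, Standby quench valve fails, Trip relay is out}.

3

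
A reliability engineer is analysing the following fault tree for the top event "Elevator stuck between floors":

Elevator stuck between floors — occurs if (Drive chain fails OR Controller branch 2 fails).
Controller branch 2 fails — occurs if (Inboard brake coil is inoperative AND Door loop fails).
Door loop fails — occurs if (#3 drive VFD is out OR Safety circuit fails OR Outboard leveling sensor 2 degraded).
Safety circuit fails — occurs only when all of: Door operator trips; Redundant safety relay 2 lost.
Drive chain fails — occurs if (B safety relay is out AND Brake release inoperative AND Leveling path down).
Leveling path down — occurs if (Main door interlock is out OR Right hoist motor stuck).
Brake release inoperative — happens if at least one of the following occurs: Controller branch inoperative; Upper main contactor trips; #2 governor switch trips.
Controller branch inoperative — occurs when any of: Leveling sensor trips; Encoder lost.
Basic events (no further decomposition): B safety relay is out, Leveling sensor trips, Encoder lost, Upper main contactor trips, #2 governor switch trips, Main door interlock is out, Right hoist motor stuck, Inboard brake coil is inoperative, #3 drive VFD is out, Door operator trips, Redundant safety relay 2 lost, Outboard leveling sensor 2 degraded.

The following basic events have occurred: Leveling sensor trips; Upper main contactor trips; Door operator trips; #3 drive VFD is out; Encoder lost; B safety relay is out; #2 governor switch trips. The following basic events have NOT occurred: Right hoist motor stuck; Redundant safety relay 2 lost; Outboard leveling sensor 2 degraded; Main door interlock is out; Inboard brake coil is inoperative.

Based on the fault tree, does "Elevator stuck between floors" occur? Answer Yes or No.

Controller branch inoperative [OR]: Leveling sensor trips=occurs, Encoder lost=occurs → at least one input occurs → occurs.
Brake release inoperative [OR]: Controller branch inoperative=occurs, Upper main contactor trips=occurs, #2 governor switch trips=occurs → at least one input occurs → occurs.
Leveling path down [OR]: Main door interlock is out=not, Right hoist motor stuck=not → no input occurs → does not occur.
Drive chain fails [AND]: B safety relay is out=occurs, Brake release inoperative=occurs, Leveling path down=not → not all inputs occur → does not occur.
Safety circuit fails [AND]: Door operator trips=occurs, Redundant safety relay 2 lost=not → not all inputs occur → does not occur.
Door loop fails [OR]: #3 drive VFD is out=occurs, Safety circuit fails=not, Outboard leveling sensor 2 degraded=not → at least one input occurs → occurs.
Controller branch 2 fails [AND]: Inboard brake coil is inoperative=not, Door loop fails=occurs → not all inputs occur → does not occur.
Elevator stuck between floors [OR]: Drive chain fails=not, Controller branch 2 fails=not → no input occurs → does not occur.

No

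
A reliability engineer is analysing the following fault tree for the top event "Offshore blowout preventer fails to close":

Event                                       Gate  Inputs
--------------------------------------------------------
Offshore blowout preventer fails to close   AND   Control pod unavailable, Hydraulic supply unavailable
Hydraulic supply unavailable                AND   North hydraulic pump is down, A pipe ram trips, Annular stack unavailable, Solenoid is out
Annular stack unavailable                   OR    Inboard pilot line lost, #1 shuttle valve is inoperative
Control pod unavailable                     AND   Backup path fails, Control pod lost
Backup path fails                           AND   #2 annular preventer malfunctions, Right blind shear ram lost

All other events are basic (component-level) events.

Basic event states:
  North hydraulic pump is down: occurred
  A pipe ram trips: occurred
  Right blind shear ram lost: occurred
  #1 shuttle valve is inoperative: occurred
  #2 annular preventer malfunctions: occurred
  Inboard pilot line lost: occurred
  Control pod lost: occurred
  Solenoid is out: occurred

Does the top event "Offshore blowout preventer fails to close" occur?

Yes

Backup path fails [AND]: #2 annular preventer malfunctions=occurs, Right blind shear ram lost=occurs → all inputs occur → occurs.
Control pod unavailable [AND]: Backup path fails=occurs, Control pod lost=occurs → all inputs occur → occurs.
Annular stack unavailable [OR]: Inboard pilot line lost=occurs, #1 shuttle valve is inoperative=occurs → at least one input occurs → occurs.
Hydraulic supply unavailable [AND]: North hydraulic pump is down=occurs, A pipe ram trips=occurs, Annular stack unavailable=occurs, Solenoid is out=occurs → all inputs occur → occurs.
Offshore blowout preventer fails to close [AND]: Control pod unavailable=occurs, Hydraulic supply unavailable=occurs → all inputs occur → occurs.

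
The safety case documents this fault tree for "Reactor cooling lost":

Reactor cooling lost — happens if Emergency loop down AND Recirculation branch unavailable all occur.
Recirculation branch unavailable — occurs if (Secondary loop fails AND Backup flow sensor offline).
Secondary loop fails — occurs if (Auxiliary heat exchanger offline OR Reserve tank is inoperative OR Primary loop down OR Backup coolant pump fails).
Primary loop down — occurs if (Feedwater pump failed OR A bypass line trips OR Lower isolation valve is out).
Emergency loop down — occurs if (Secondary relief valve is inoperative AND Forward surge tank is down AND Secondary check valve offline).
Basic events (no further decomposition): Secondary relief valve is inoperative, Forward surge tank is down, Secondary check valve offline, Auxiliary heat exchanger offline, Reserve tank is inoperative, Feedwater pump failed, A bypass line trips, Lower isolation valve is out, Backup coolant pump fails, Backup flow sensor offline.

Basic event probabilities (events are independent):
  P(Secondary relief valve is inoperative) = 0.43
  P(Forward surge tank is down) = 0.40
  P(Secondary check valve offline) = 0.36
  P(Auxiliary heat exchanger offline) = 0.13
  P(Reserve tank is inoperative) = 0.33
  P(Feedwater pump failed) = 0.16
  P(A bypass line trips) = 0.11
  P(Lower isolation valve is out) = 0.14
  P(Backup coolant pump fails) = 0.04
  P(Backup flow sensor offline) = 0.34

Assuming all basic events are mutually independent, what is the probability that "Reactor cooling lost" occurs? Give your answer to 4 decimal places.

P(Emergency loop down) [AND] = 0.43 × 0.40 × 0.36 = 0.061920
P(Primary loop down) [OR] = 1 − (1−0.16) × (1−0.11) × (1−0.14) = 0.357064
P(Secondary loop fails) [OR] = 1 − (1−0.13) × (1−0.33) × (1−0.357064) × (1−0.04) = 0.640223
P(Recirculation branch unavailable) [AND] = 0.640223 × 0.34 = 0.217676
P(Reactor cooling lost) [AND] = 0.061920 × 0.217676 = 0.013478
Rounded to 4 decimal places: P(Reactor cooling lost) ≈ 0.0135.

0.0135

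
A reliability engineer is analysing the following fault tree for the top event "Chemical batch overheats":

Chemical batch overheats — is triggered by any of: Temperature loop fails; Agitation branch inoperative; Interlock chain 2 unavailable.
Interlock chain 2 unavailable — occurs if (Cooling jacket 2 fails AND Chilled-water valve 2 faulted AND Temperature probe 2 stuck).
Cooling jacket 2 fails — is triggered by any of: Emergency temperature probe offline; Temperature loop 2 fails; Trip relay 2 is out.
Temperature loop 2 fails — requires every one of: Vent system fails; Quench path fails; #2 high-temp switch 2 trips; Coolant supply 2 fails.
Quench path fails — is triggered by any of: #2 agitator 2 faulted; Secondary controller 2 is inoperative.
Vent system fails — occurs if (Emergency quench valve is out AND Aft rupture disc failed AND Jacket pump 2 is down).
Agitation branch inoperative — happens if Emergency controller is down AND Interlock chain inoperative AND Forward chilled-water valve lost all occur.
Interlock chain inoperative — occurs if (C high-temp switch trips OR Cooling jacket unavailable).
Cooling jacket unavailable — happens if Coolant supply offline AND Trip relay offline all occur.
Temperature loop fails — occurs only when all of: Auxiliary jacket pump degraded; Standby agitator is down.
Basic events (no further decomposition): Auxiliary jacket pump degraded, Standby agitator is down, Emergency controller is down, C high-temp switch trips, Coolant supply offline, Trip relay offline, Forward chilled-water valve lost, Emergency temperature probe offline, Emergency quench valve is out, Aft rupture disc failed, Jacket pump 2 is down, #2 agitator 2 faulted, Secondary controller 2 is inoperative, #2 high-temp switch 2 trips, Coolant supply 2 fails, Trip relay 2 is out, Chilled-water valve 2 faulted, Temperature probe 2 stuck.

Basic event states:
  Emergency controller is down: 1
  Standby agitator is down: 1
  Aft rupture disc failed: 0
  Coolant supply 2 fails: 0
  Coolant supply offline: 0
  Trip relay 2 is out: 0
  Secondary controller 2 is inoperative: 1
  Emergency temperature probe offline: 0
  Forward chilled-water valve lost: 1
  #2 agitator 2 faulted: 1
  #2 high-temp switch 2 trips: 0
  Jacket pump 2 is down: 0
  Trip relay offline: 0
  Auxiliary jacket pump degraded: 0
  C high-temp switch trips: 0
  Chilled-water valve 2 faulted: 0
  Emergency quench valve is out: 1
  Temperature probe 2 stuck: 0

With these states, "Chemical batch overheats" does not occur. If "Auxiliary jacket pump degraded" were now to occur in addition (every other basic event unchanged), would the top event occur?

Counterfactual: set "Auxiliary jacket pump degraded" to occurred.
Temperature loop fails [AND]: Auxiliary jacket pump degraded=occurs, Standby agitator is down=occurs → all inputs occur → occurs.
Cooling jacket unavailable [AND]: Coolant supply offline=not, Trip relay offline=not → not all inputs occur → does not occur.
Interlock chain inoperative [OR]: C high-temp switch trips=not, Cooling jacket unavailable=not → no input occurs → does not occur.
Agitation branch inoperative [AND]: Emergency controller is down=occurs, Interlock chain inoperative=not, Forward chilled-water valve lost=occurs → not all inputs occur → does not occur.
Vent system fails [AND]: Emergency quench valve is out=occurs, Aft rupture disc failed=not, Jacket pump 2 is down=not → not all inputs occur → does not occur.
Quench path fails [OR]: #2 agitator 2 faulted=occurs, Secondary controller 2 is inoperative=occurs → at least one input occurs → occurs.
Temperature loop 2 fails [AND]: Vent system fails=not, Quench path fails=occurs, #2 high-temp switch 2 trips=not, Coolant supply 2 fails=not → not all inputs occur → does not occur.
Cooling jacket 2 fails [OR]: Emergency temperature probe offline=not, Temperature loop 2 fails=not, Trip relay 2 is out=not → no input occurs → does not occur.
Interlock chain 2 unavailable [AND]: Cooling jacket 2 fails=not, Chilled-water valve 2 faulted=not, Temperature probe 2 stuck=not → not all inputs occur → does not occur.
Chemical batch overheats [OR]: Temperature loop fails=occurs, Agitation branch inoperative=not, Interlock chain 2 unavailable=not → at least one input occurs → occurs.

Yes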